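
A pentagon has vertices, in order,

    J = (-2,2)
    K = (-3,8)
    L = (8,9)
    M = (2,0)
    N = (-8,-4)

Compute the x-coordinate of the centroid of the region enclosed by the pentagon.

99/151

Apply Gauss's area formula. First the cross-terms c_i = x_i·y_{i+1} − x_{i+1}·y_i:
  -10, -91, -18, -8, -24  ⇒  2A = -151, A = -75.5.
Then Σ (x_i + x_{i+1})·c_i = -297, so x̄ = -297 / (6·(-75.5)) = 99/151.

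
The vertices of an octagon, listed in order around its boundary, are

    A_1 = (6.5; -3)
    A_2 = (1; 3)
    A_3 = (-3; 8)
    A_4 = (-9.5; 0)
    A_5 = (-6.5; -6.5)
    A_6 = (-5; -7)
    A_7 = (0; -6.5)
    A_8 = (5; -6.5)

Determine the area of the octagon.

Apply the shoelace formula: 2A = Σ (x_i·y_{i+1} − x_{i+1}·y_i), indices taken mod 8.
Σ = (22.5) + (17) + (76) + (61.75) + (13) + (32.5) + (32.5) + (27.25) = 282.5
Area = |Σ|/2 = 141.25.

141.25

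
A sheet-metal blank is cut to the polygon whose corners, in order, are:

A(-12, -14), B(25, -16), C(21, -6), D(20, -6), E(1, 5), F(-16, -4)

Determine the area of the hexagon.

Apply Gauss's area formula: 2A = Σ (x_i·y_{i+1} − x_{i+1}·y_i), indices taken mod 6.
A→B: (-12)(-16) − (25)(-14) = 542
B→C: (25)(-6) − (21)(-16) = 186
C→D: (21)(-6) − (20)(-6) = -6
D→E: (20)(5) − (1)(-6) = 106
E→F: (1)(-4) − (-16)(5) = 76
F→A: (-16)(-14) − (-12)(-4) = 176
Σ = 1080
Area = |Σ|/2 = 540.

540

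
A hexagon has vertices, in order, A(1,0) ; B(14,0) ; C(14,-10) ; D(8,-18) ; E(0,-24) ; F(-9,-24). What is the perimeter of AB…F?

|AB| = √((13)² + (0)²) = √169 = 13
|BC| = √((0)² + (-10)²) = √100 = 10
|CD| = √((-6)² + (-8)²) = √100 = 10
|DE| = √((-8)² + (-6)²) = √100 = 10
|EF| = √((-9)² + (0)²) = √81 = 9
|FA| = √((10)² + (24)²) = √676 = 26
Perimeter = 13 + 10 + 10 + 10 + 9 + 26 = 78.

78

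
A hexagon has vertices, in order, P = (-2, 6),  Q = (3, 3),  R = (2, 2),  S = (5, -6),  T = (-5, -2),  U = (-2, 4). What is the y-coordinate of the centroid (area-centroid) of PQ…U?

-52/171

Apply the surveyor's formula. First the cross-terms c_i = x_i·y_{i+1} − x_{i+1}·y_i:
  -24, 0, -22, -40, -24, -4  ⇒  2A = -114, A = -57.
Then Σ (y_i + y_{i+1})·c_i = 104, so ȳ = 104 / (6·(-57)) = -52/171.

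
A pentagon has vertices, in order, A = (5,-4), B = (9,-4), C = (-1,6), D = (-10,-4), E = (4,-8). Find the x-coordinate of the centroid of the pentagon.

-44/75

Apply Gauss's area formula. First the cross-terms c_i = x_i·y_{i+1} − x_{i+1}·y_i:
  16, 50, 64, 96, 24  ⇒  2A = 250, A = 125.
Then Σ (x_i + x_{i+1})·c_i = -440, so x̄ = -440 / (6·125) = -44/75.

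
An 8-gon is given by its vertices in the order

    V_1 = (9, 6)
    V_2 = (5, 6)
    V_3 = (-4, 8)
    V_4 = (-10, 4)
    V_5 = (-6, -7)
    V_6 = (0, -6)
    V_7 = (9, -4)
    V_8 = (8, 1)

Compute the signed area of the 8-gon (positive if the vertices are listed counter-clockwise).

208

Apply Gauss's area formula: 2A = Σ (x_i·y_{i+1} − x_{i+1}·y_i), indices taken mod 8.
V_1→V_2: (9)(6) − (5)(6) = 24
V_2→V_3: (5)(8) − (-4)(6) = 64
V_3→V_4: (-4)(4) − (-10)(8) = 64
V_4→V_5: (-10)(-7) − (-6)(4) = 94
V_5→V_6: (-6)(-6) − (0)(-7) = 36
V_6→V_7: (0)(-4) − (9)(-6) = 54
V_7→V_8: (9)(1) − (8)(-4) = 41
V_8→V_1: (8)(6) − (9)(1) = 39
Σ = 416
Signed area = Σ/2 = 208 (positive ⇒ counter-clockwise traversal).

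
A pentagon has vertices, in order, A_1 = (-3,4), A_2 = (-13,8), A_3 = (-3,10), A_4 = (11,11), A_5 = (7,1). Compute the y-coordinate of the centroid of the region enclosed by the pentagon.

1303/192

Apply the shoelace formula. First the cross-terms c_i = x_i·y_{i+1} − x_{i+1}·y_i:
  28, -106, -143, -66, 31  ⇒  2A = -256, A = -128.
Then Σ (y_i + y_{i+1})·c_i = -5212, so ȳ = -5212 / (6·(-128)) = 1303/192.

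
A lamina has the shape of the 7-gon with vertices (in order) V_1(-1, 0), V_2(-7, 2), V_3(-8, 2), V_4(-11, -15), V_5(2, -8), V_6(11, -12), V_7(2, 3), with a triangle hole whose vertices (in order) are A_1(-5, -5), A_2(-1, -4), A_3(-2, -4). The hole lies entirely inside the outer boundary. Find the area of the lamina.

Outer boundary:
V_1→V_2: (-1)(2) − (-7)(0) = -2
V_2→V_3: (-7)(2) − (-8)(2) = 2
V_3→V_4: (-8)(-15) − (-11)(2) = 142
V_4→V_5: (-11)(-8) − (2)(-15) = 118
V_5→V_6: (2)(-12) − (11)(-8) = 64
V_6→V_7: (11)(3) − (2)(-12) = 57
V_7→V_1: (2)(0) − (-1)(3) = 3
Σ = 384
Area = |Σ|/2 = 192.
Hole:
Σ = (15) + (-4) + (-10) = 1
Area = |Σ|/2 = 0.5.
Net area = 192 − 0.5 = 191.5.

191.5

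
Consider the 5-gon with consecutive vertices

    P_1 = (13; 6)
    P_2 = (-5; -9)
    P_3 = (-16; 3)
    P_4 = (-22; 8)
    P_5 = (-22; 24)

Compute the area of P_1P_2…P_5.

552

Cross-terms: -87, -159, -62, -352, -444  ⇒  Σ = -1104
Area = |Σ|/2 = 552.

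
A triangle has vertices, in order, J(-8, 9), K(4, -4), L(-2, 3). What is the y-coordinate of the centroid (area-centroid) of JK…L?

Apply the shoelace formula. First the cross-terms c_i = x_i·y_{i+1} − x_{i+1}·y_i:
  -4, 4, 6  ⇒  2A = 6, A = 3.
Then Σ (y_i + y_{i+1})·c_i = 48, so ȳ = 48 / (6·3) = 8/3.

8/3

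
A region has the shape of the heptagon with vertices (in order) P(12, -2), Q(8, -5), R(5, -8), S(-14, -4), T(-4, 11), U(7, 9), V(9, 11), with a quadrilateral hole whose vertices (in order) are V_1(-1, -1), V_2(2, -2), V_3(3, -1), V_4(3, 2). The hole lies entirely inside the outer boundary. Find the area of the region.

Outer boundary:
P→Q: (12)(-5) − (8)(-2) = -44
Q→R: (8)(-8) − (5)(-5) = -39
R→S: (5)(-4) − (-14)(-8) = -132
S→T: (-14)(11) − (-4)(-4) = -170
T→U: (-4)(9) − (7)(11) = -113
U→V: (7)(11) − (9)(9) = -4
V→P: (9)(-2) − (12)(11) = -150
Σ = -652
Area = |Σ|/2 = 326.
Hole:
Apply the surveyor's formula: 2A = Σ (x_i·y_{i+1} − x_{i+1}·y_i), indices taken mod 4.
Σ = (4) + (4) + (9) + (-1) = 16
Area = |Σ|/2 = 8.
Net area = 326 − 8 = 318.

318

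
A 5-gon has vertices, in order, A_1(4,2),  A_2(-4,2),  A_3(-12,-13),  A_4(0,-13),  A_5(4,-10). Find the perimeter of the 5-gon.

54

|A_1A_2| = √((-8)² + (0)²) = √64 = 8
|A_2A_3| = √((-8)² + (-15)²) = √289 = 17
|A_3A_4| = √((12)² + (0)²) = √144 = 12
|A_4A_5| = √((4)² + (3)²) = √25 = 5
|A_5A_1| = √((0)² + (12)²) = √144 = 12
Perimeter = 8 + 17 + 12 + 5 + 12 = 54.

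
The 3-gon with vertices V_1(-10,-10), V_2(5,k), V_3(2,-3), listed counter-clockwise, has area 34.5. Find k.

Write out the shoelace sum; only the two edges meeting at V_2 involve k:
2·Area = [((-10)·k − 5·(-10)) + (5·(-3) − 2·k)] + -50
       = -12·k + -15 = 69
⇒ k = -7.

-7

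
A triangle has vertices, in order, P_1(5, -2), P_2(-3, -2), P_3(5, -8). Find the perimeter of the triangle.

|P_1P_2| = √((-8)² + (0)²) = √64 = 8
|P_2P_3| = √((8)² + (-6)²) = √100 = 10
|P_3P_1| = √((0)² + (6)²) = √36 = 6
Perimeter = 8 + 10 + 6 = 24.

24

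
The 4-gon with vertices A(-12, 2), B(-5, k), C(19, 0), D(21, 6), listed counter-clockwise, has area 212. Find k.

-6

The doubled signed area Σ (x_i y_{i+1} − x_{i+1} y_i) is linear in k.
With k=0 it equals 238; the coefficient of k is -31 (from the two edges through B).
So -31·k + 238 = 2·212 = 424 ⇒ k = -6.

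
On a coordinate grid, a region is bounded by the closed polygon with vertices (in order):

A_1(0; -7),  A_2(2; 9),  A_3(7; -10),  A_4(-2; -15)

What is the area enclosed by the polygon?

Apply Gauss's area formula: 2A = Σ (x_i·y_{i+1} − x_{i+1}·y_i), indices taken mod 4.
A_1→A_2: (0)(9) − (2)(-7) = 14
A_2→A_3: (2)(-10) − (7)(9) = -83
A_3→A_4: (7)(-15) − (-2)(-10) = -125
A_4→A_1: (-2)(-7) − (0)(-15) = 14
Σ = -180
Area = |Σ|/2 = 90.

90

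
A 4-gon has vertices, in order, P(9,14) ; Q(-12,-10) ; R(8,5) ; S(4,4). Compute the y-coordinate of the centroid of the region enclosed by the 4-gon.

68/39

Apply Gauss's area formula. First the cross-terms c_i = x_i·y_{i+1} − x_{i+1}·y_i:
  78, 20, 12, 20  ⇒  2A = 130, A = 65.
Then Σ (y_i + y_{i+1})·c_i = 680, so ȳ = 680 / (6·65) = 68/39.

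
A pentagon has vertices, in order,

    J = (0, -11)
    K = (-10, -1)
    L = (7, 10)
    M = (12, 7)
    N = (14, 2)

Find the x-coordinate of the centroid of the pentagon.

675/251

Apply Gauss's area formula. First the cross-terms c_i = x_i·y_{i+1} − x_{i+1}·y_i:
  -110, -93, -71, -74, -154  ⇒  2A = -502, A = -251.
Then Σ (x_i + x_{i+1})·c_i = -4050, so x̄ = -4050 / (6·(-251)) = 675/251.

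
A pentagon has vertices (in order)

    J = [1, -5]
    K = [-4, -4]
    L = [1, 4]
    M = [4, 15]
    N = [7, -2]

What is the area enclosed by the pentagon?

91.5

Apply Gauss's area formula: 2A = Σ (x_i·y_{i+1} − x_{i+1}·y_i), indices taken mod 5.
Cross-terms: -24, -12, -1, -113, -33  ⇒  Σ = -183
Area = |Σ|/2 = 91.5.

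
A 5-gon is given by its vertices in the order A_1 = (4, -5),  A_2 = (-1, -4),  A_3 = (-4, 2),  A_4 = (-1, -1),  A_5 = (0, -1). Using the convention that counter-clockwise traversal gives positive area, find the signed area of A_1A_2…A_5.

Apply the shoelace (surveyor's) formula: 2A = Σ (x_i·y_{i+1} − x_{i+1}·y_i), indices taken mod 5.
Σ = (-21) + (-18) + (6) + (1) + (4) = -28
Signed area = Σ/2 = -14 (negative ⇒ clockwise traversal).

-14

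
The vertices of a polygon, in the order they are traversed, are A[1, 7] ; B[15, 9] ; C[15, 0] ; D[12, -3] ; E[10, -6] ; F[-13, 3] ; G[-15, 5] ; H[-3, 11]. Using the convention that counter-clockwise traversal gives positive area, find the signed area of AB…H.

Apply Gauss's area formula: 2A = Σ (x_i·y_{i+1} − x_{i+1}·y_i), indices taken mod 8.
Cross-terms: -96, -135, -45, -42, -48, -20, -150, -32  ⇒  Σ = -568
Signed area = Σ/2 = -284 (negative ⇒ clockwise traversal).

-284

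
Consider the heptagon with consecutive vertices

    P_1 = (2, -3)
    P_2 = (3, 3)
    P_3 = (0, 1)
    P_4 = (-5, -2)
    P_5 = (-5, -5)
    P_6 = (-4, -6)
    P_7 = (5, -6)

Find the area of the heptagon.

Apply the shoelace (surveyor's) formula: 2A = Σ (x_i·y_{i+1} − x_{i+1}·y_i), indices taken mod 7.
Cross-terms: 15, 3, 5, 15, 10, 54, -3  ⇒  Σ = 99
Area = |Σ|/2 = 49.5.

49.5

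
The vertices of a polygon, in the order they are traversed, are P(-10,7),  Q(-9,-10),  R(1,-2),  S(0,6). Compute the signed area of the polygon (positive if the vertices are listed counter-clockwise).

Apply the surveyor's formula: 2A = Σ (x_i·y_{i+1} − x_{i+1}·y_i), indices taken mod 4.
Cross-terms: 163, 28, 6, 60  ⇒  Σ = 257
Signed area = Σ/2 = 128.5 (positive ⇒ counter-clockwise traversal).

128.5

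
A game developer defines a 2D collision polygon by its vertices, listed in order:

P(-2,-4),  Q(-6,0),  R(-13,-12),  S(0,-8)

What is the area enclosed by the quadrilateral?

68

Apply the surveyor's formula: 2A = Σ (x_i·y_{i+1} − x_{i+1}·y_i), indices taken mod 4.
Σ = (-24) + (72) + (104) + (-16) = 136
Area = |Σ|/2 = 68.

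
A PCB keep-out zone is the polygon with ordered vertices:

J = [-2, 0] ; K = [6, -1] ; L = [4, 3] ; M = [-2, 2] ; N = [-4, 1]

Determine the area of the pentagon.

Apply the surveyor's formula: 2A = Σ (x_i·y_{i+1} − x_{i+1}·y_i), indices taken mod 5.
Cross-terms: 2, 22, 14, 6, 2  ⇒  Σ = 46
Area = |Σ|/2 = 23.

23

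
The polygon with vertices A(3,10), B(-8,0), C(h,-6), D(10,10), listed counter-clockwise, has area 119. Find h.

The doubled signed area Σ (x_i y_{i+1} − x_{i+1} y_i) is linear in h.
With h=0 it equals 258; the coefficient of h is 10 (from the two edges through C).
So 10·h + 258 = 2·119 = 238 ⇒ h = -2.

-2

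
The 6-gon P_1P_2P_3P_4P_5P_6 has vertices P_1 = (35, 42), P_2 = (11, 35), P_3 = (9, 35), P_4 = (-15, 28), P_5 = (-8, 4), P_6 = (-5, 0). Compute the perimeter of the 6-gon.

140

|P_1P_2| = √((-24)² + (-7)²) = √625 = 25
|P_2P_3| = √((-2)² + (0)²) = √4 = 2
|P_3P_4| = √((-24)² + (-7)²) = √625 = 25
|P_4P_5| = √((7)² + (-24)²) = √625 = 25
|P_5P_6| = √((3)² + (-4)²) = √25 = 5
|P_6P_1| = √((40)² + (42)²) = √3364 = 58
Perimeter = 25 + 2 + 25 + 25 + 5 + 58 = 140.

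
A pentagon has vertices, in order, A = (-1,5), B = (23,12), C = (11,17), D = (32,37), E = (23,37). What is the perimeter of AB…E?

116

|AB| = √((24)² + (7)²) = √625 = 25
|BC| = √((-12)² + (5)²) = √169 = 13
|CD| = √((21)² + (20)²) = √841 = 29
|DE| = √((-9)² + (0)²) = √81 = 9
|EA| = √((-24)² + (-32)²) = √1600 = 40
Perimeter = 25 + 13 + 29 + 9 + 40 = 116.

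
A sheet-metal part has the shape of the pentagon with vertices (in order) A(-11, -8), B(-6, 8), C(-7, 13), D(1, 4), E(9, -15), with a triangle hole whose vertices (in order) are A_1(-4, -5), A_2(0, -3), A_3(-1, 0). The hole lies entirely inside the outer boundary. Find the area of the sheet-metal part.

Outer boundary:
Apply the surveyor's formula: 2A = Σ (x_i·y_{i+1} − x_{i+1}·y_i), indices taken mod 5.
Σ = (-136) + (-22) + (-41) + (-51) + (-237) = -487
Area = |Σ|/2 = 243.5.
Hole:
A_1→A_2: (-4)(-3) − (0)(-5) = 12
A_2→A_3: (0)(0) − (-1)(-3) = -3
A_3→A_1: (-1)(-5) − (-4)(0) = 5
Σ = 14
Area = |Σ|/2 = 7.
Net area = 243.5 − 7 = 236.5.

236.5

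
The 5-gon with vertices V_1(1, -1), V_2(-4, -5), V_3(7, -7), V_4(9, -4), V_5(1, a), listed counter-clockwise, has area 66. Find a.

The doubled signed area Σ (x_i y_{i+1} − x_{i+1} y_i) is linear in a.
With a=0 it equals 92; the coefficient of a is 8 (from the two edges through V_5).
So 8·a + 92 = 2·66 = 132 ⇒ a = 5.

5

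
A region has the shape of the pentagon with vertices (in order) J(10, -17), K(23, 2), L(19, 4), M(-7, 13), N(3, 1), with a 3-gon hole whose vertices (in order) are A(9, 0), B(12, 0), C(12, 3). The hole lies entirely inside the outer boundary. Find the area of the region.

Outer boundary:
Apply the shoelace (surveyor's) formula: 2A = Σ (x_i·y_{i+1} − x_{i+1}·y_i), indices taken mod 5.
Cross-terms: 411, 54, 275, -46, -61  ⇒  Σ = 633
Area = |Σ|/2 = 316.5.
Hole:
A→B: (9)(0) − (12)(0) = 0
B→C: (12)(3) − (12)(0) = 36
C→A: (12)(0) − (9)(3) = -27
Σ = 9
Area = |Σ|/2 = 4.5.
Net area = 316.5 − 4.5 = 312.

312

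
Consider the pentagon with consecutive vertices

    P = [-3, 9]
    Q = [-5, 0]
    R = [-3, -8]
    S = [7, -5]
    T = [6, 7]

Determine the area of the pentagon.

155

Apply the shoelace formula: 2A = Σ (x_i·y_{i+1} − x_{i+1}·y_i), indices taken mod 5.
P→Q: (-3)(0) − (-5)(9) = 45
Q→R: (-5)(-8) − (-3)(0) = 40
R→S: (-3)(-5) − (7)(-8) = 71
S→T: (7)(7) − (6)(-5) = 79
T→P: (6)(9) − (-3)(7) = 75
Σ = 310
Area = |Σ|/2 = 155.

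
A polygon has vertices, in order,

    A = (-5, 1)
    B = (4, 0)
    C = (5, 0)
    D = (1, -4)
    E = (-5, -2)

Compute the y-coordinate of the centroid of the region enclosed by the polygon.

Apply Gauss's area formula. First the cross-terms c_i = x_i·y_{i+1} − x_{i+1}·y_i:
  -4, 0, -20, -22, -15  ⇒  2A = -61, A = -30.5.
Then Σ (y_i + y_{i+1})·c_i = 223, so ȳ = 223 / (6·(-30.5)) = -223/183.

-223/183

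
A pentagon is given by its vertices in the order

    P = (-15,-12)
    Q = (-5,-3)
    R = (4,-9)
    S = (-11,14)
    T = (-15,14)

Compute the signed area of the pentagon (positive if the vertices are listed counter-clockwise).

222.5

Apply Gauss's area formula: 2A = Σ (x_i·y_{i+1} − x_{i+1}·y_i), indices taken mod 5.
Σ = (-15) + (57) + (-43) + (56) + (390) = 445
Signed area = Σ/2 = 222.5 (positive ⇒ counter-clockwise traversal).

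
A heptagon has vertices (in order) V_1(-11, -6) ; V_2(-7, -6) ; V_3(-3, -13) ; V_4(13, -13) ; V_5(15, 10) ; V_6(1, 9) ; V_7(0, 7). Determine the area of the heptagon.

419.5

Apply the shoelace formula: 2A = Σ (x_i·y_{i+1} − x_{i+1}·y_i), indices taken mod 7.
Cross-terms: 24, 73, 208, 325, 125, 7, 77  ⇒  Σ = 839
Area = |Σ|/2 = 419.5.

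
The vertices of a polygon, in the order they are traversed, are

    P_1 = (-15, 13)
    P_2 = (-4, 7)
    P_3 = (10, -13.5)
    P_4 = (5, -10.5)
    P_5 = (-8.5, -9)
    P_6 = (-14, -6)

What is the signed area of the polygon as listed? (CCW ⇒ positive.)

Apply the surveyor's formula: 2A = Σ (x_i·y_{i+1} − x_{i+1}·y_i), indices taken mod 6.
Σ = (-53) + (-16) + (-37.5) + (-134.25) + (-75) + (-272) = -587.75
Signed area = Σ/2 = -293.875 (negative ⇒ clockwise traversal).

-293.875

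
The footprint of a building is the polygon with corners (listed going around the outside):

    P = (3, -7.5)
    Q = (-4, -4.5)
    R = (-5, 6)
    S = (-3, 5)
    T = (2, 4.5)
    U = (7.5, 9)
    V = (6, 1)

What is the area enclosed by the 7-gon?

115.375

Apply Gauss's area formula: 2A = Σ (x_i·y_{i+1} − x_{i+1}·y_i), indices taken mod 7.
Σ = (-43.5) + (-46.5) + (-7) + (-23.5) + (-15.75) + (-46.5) + (-48) = -230.75
Area = |Σ|/2 = 115.375.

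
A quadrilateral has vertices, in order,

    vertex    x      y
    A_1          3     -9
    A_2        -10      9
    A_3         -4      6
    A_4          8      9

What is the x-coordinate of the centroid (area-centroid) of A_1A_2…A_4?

Apply the shoelace (surveyor's) formula. First the cross-terms c_i = x_i·y_{i+1} − x_{i+1}·y_i:
  -63, -24, -84, -99  ⇒  2A = -270, A = -135.
Then Σ (x_i + x_{i+1})·c_i = -648, so x̄ = -648 / (6·(-135)) = 0.8.

0.8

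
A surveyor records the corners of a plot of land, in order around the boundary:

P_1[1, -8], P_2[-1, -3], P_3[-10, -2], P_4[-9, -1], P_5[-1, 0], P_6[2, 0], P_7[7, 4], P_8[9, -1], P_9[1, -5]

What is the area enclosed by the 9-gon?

Apply the shoelace (surveyor's) formula: 2A = Σ (x_i·y_{i+1} − x_{i+1}·y_i), indices taken mod 9.
Cross-terms: -11, -28, -8, -1, 0, 8, -43, -44, -3  ⇒  Σ = -130
Area = |Σ|/2 = 65.

65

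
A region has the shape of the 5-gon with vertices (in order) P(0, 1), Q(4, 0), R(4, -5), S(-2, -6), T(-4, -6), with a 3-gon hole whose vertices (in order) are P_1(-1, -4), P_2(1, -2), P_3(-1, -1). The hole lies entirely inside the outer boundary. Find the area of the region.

Outer boundary:
P→Q: (0)(0) − (4)(1) = -4
Q→R: (4)(-5) − (4)(0) = -20
R→S: (4)(-6) − (-2)(-5) = -34
S→T: (-2)(-6) − (-4)(-6) = -12
T→P: (-4)(1) − (0)(-6) = -4
Σ = -74
Area = |Σ|/2 = 37.
Hole:
Σ = (6) + (-3) + (3) = 6
Area = |Σ|/2 = 3.
Net area = 37 − 3 = 34.

34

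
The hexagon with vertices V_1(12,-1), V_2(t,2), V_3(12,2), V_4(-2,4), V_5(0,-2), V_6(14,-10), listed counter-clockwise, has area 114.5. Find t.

Write out the shoelace sum; only the two edges meeting at V_2 involve t:
2·Area = [(12·2 − t·(-1)) + (t·2 − 12·2)] + 190
       = 3·t + 190 = 229
⇒ t = 13.

13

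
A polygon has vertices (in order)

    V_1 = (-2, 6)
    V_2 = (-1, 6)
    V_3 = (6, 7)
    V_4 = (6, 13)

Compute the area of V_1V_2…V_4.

Σ = (-6) + (-43) + (36) + (62) = 49
Area = |Σ|/2 = 24.5.

24.5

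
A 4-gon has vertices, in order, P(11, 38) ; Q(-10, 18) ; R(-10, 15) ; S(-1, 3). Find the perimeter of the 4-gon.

|PQ| = √((-21)² + (-20)²) = √841 = 29
|QR| = √((0)² + (-3)²) = √9 = 3
|RS| = √((9)² + (-12)²) = √225 = 15
|SP| = √((12)² + (35)²) = √1369 = 37
Perimeter = 29 + 3 + 15 + 37 = 84.

84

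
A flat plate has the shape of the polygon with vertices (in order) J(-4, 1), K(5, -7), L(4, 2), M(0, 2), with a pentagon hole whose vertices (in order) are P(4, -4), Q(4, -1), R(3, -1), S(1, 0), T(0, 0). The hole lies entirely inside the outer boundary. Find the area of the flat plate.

Outer boundary:
Apply the surveyor's formula: 2A = Σ (x_i·y_{i+1} − x_{i+1}·y_i), indices taken mod 4.
Σ = (23) + (38) + (8) + (8) = 77
Area = |Σ|/2 = 38.5.
Hole:
Apply the shoelace formula: 2A = Σ (x_i·y_{i+1} − x_{i+1}·y_i), indices taken mod 5.
Cross-terms: 12, -1, 1, 0, 0  ⇒  Σ = 12
Area = |Σ|/2 = 6.
Net area = 38.5 − 6 = 32.5.

32.5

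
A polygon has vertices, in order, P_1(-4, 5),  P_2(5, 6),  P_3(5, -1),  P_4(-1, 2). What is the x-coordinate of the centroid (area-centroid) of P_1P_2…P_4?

Apply the shoelace (surveyor's) formula. First the cross-terms c_i = x_i·y_{i+1} − x_{i+1}·y_i:
  -49, -35, 9, 3  ⇒  2A = -72, A = -36.
Then Σ (x_i + x_{i+1})·c_i = -378, so x̄ = -378 / (6·(-36)) = 1.75.

1.75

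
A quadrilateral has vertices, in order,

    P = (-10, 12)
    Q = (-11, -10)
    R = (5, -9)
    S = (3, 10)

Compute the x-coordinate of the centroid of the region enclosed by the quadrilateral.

Apply Gauss's area formula. First the cross-terms c_i = x_i·y_{i+1} − x_{i+1}·y_i:
  232, 149, 77, 136  ⇒  2A = 594, A = 297.
Then Σ (x_i + x_{i+1})·c_i = -6102, so x̄ = -6102 / (6·297) = -113/33.

-113/33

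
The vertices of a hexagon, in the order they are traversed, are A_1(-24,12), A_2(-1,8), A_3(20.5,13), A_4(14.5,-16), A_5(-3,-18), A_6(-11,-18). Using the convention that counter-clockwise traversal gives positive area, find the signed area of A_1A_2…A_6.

Σ = (-180) + (-177) + (-516.5) + (-309) + (-144) + (-564) = -1890.5
Signed area = Σ/2 = -945.25 (negative ⇒ clockwise traversal).

-945.25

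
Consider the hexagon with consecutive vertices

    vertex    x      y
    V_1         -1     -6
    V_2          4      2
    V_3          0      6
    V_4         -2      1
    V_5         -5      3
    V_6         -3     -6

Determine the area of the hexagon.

54

Cross-terms: 22, 24, 12, -1, 39, 12  ⇒  Σ = 108
Area = |Σ|/2 = 54.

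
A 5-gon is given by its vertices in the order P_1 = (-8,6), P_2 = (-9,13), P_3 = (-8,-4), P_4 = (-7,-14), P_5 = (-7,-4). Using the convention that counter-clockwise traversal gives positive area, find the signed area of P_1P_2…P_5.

15

Apply the surveyor's formula: 2A = Σ (x_i·y_{i+1} − x_{i+1}·y_i), indices taken mod 5.
P_1→P_2: (-8)(13) − (-9)(6) = -50
P_2→P_3: (-9)(-4) − (-8)(13) = 140
P_3→P_4: (-8)(-14) − (-7)(-4) = 84
P_4→P_5: (-7)(-4) − (-7)(-14) = -70
P_5→P_1: (-7)(6) − (-8)(-4) = -74
Σ = 30
Signed area = Σ/2 = 15 (positive ⇒ counter-clockwise traversal).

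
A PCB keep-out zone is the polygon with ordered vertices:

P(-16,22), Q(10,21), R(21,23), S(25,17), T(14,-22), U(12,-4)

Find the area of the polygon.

682.5

Σ = (-556) + (-211) + (-218) + (-788) + (208) + (200) = -1365
Area = |Σ|/2 = 682.5.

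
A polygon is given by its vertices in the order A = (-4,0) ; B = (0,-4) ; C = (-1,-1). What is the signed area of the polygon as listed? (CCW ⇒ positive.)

Σ = (16) + (-4) + (-4) = 8
Signed area = Σ/2 = 4 (positive ⇒ counter-clockwise traversal).

4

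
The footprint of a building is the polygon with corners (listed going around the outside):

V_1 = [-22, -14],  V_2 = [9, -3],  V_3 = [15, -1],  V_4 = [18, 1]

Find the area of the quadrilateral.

Cross-terms: 192, 36, 33, -230  ⇒  Σ = 31
Area = |Σ|/2 = 15.5.

15.5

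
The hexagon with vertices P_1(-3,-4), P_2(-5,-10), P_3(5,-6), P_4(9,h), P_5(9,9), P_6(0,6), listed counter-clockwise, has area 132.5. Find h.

8

The doubled signed area Σ (x_i y_{i+1} − x_{i+1} y_i) is linear in h.
With h=0 it equals 297; the coefficient of h is -4 (from the two edges through P_4).
So -4·h + 297 = 2·132.5 = 265 ⇒ h = 8.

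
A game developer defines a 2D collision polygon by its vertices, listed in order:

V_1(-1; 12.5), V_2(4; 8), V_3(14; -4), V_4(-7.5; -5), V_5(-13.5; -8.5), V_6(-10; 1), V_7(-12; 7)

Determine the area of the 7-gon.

294.625

Apply Gauss's area formula: 2A = Σ (x_i·y_{i+1} − x_{i+1}·y_i), indices taken mod 7.
Σ = (-58) + (-128) + (-100) + (-3.75) + (-98.5) + (-58) + (-143) = -589.25
Area = |Σ|/2 = 294.625.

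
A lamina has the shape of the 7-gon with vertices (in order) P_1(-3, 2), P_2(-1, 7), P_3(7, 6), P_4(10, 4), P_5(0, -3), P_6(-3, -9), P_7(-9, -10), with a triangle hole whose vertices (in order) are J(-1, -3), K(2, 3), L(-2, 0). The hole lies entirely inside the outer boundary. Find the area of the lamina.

114.5

Outer boundary:
Σ = (-19) + (-55) + (-32) + (-30) + (-9) + (-51) + (-48) = -244
Area = |Σ|/2 = 122.
Hole:
Σ = (3) + (6) + (6) = 15
Area = |Σ|/2 = 7.5.
Net area = 122 − 7.5 = 114.5.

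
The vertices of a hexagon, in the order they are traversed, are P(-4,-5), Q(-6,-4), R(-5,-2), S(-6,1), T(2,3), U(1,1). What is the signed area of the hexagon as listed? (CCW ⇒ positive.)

P→Q: (-4)(-4) − (-6)(-5) = -14
Q→R: (-6)(-2) − (-5)(-4) = -8
R→S: (-5)(1) − (-6)(-2) = -17
S→T: (-6)(3) − (2)(1) = -20
T→U: (2)(1) − (1)(3) = -1
U→P: (1)(-5) − (-4)(1) = -1
Σ = -61
Signed area = Σ/2 = -30.5 (negative ⇒ clockwise traversal).

-30.5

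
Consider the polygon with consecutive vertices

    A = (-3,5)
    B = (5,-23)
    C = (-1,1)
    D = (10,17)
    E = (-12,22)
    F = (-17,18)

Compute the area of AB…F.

Apply the shoelace formula: 2A = Σ (x_i·y_{i+1} − x_{i+1}·y_i), indices taken mod 6.
Σ = (44) + (-18) + (-27) + (424) + (158) + (-31) = 550
Area = |Σ|/2 = 275.

275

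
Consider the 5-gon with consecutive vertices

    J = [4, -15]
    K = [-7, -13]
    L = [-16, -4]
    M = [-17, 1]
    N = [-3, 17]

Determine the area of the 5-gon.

365

Cross-terms: -157, -180, -84, -286, -23  ⇒  Σ = -730
Area = |Σ|/2 = 365.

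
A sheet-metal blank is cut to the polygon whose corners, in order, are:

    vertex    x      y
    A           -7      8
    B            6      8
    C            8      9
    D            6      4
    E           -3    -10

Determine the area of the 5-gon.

139

Σ = (-104) + (-10) + (-22) + (-48) + (-94) = -278
Area = |Σ|/2 = 139.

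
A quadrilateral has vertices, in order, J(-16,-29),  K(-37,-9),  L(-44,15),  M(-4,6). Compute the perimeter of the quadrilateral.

132

|JK| = √((-21)² + (20)²) = √841 = 29
|KL| = √((-7)² + (24)²) = √625 = 25
|LM| = √((40)² + (-9)²) = √1681 = 41
|MJ| = √((-12)² + (-35)²) = √1369 = 37
Perimeter = 29 + 25 + 41 + 37 = 132.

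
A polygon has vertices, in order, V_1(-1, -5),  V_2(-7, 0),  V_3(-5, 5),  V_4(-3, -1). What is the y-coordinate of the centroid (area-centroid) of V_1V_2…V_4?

1/27

Apply the shoelace formula. First the cross-terms c_i = x_i·y_{i+1} − x_{i+1}·y_i:
  -35, -35, 20, 14  ⇒  2A = -36, A = -18.
Then Σ (y_i + y_{i+1})·c_i = -4, so ȳ = -4 / (6·(-18)) = 1/27.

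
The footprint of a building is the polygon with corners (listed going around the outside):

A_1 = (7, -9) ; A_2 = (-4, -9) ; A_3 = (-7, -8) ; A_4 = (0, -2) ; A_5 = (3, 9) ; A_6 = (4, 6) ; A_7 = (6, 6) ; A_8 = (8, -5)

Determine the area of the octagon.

127.5

Σ = (-99) + (-31) + (14) + (6) + (-18) + (-12) + (-78) + (-37) = -255
Area = |Σ|/2 = 127.5.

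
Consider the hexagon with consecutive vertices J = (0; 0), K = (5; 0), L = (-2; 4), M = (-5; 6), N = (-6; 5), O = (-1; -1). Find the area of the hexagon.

Apply the surveyor's formula: 2A = Σ (x_i·y_{i+1} − x_{i+1}·y_i), indices taken mod 6.
Cross-terms: 0, 20, 8, 11, 11, 0  ⇒  Σ = 50
Area = |Σ|/2 = 25.

25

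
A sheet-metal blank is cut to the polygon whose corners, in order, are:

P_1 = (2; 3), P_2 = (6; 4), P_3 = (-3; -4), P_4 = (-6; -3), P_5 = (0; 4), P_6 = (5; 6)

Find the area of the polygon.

P_1→P_2: (2)(4) − (6)(3) = -10
P_2→P_3: (6)(-4) − (-3)(4) = -12
P_3→P_4: (-3)(-3) − (-6)(-4) = -15
P_4→P_5: (-6)(4) − (0)(-3) = -24
P_5→P_6: (0)(6) − (5)(4) = -20
P_6→P_1: (5)(3) − (2)(6) = 3
Σ = -78
Area = |Σ|/2 = 39.

39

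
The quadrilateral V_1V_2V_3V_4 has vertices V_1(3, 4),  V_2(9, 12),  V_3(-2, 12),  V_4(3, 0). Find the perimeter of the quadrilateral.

|V_1V_2| = √((6)² + (8)²) = √100 = 10
|V_2V_3| = √((-11)² + (0)²) = √121 = 11
|V_3V_4| = √((5)² + (-12)²) = √169 = 13
|V_4V_1| = √((0)² + (4)²) = √16 = 4
Perimeter = 10 + 11 + 13 + 4 = 38.

38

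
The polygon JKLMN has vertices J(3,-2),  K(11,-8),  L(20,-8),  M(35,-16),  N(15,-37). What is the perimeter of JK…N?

102

|JK| = √((8)² + (-6)²) = √100 = 10
|KL| = √((9)² + (0)²) = √81 = 9
|LM| = √((15)² + (-8)²) = √289 = 17
|MN| = √((-20)² + (-21)²) = √841 = 29
|NJ| = √((-12)² + (35)²) = √1369 = 37
Perimeter = 10 + 9 + 17 + 29 + 37 = 102.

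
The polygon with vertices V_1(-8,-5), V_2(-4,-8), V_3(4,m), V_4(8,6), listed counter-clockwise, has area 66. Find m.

The doubled signed area Σ (x_i y_{i+1} − x_{i+1} y_i) is linear in m.
With m=0 it equals 108; the coefficient of m is -12 (from the two edges through V_3).
So -12·m + 108 = 2·66 = 132 ⇒ m = -2.

-2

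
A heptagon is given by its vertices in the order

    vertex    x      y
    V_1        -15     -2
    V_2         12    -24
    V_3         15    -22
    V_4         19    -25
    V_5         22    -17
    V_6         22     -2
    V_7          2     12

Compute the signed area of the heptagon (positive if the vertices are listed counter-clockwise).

762

Apply the surveyor's formula: 2A = Σ (x_i·y_{i+1} − x_{i+1}·y_i), indices taken mod 7.
V_1→V_2: (-15)(-24) − (12)(-2) = 384
V_2→V_3: (12)(-22) − (15)(-24) = 96
V_3→V_4: (15)(-25) − (19)(-22) = 43
V_4→V_5: (19)(-17) − (22)(-25) = 227
V_5→V_6: (22)(-2) − (22)(-17) = 330
V_6→V_7: (22)(12) − (2)(-2) = 268
V_7→V_1: (2)(-2) − (-15)(12) = 176
Σ = 1524
Signed area = Σ/2 = 762 (positive ⇒ counter-clockwise traversal).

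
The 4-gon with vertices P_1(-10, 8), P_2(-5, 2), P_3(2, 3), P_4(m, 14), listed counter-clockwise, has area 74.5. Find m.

-4

Write out the shoelace sum; only the two edges meeting at P_4 involve m:
2·Area = [(2·14 − m·3) + (m·8 − (-10)·14)] + 1
       = 5·m + 169 = 149
⇒ m = -4.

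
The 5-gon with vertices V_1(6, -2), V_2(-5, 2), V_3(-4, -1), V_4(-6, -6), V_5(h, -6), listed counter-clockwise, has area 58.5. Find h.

Write out the shoelace sum; only the two edges meeting at V_5 involve h:
2·Area = [((-6)·(-6) − h·(-6)) + (h·(-2) − 6·(-6))] + 33
       = 4·h + 105 = 117
⇒ h = 3.

3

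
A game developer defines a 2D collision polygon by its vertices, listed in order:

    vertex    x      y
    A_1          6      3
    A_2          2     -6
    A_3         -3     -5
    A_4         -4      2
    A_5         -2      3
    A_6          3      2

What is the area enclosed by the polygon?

Σ = (-42) + (-28) + (-26) + (-8) + (-13) + (-3) = -120
Area = |Σ|/2 = 60.

60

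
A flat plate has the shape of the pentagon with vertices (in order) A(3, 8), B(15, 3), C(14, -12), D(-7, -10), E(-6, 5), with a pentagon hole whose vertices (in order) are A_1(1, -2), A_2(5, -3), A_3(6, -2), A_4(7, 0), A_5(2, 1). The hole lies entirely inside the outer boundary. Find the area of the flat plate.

Outer boundary:
Cross-terms: -111, -222, -224, -95, -63  ⇒  Σ = -715
Area = |Σ|/2 = 357.5.
Hole:
Σ = (7) + (8) + (14) + (7) + (-5) = 31
Area = |Σ|/2 = 15.5.
Net area = 357.5 − 15.5 = 342.

342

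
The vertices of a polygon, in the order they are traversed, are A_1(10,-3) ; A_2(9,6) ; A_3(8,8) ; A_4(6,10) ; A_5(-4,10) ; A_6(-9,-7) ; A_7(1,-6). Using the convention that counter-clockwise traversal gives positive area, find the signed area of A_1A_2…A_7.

239.5

Apply the shoelace formula: 2A = Σ (x_i·y_{i+1} − x_{i+1}·y_i), indices taken mod 7.
A_1→A_2: (10)(6) − (9)(-3) = 87
A_2→A_3: (9)(8) − (8)(6) = 24
A_3→A_4: (8)(10) − (6)(8) = 32
A_4→A_5: (6)(10) − (-4)(10) = 100
A_5→A_6: (-4)(-7) − (-9)(10) = 118
A_6→A_7: (-9)(-6) − (1)(-7) = 61
A_7→A_1: (1)(-3) − (10)(-6) = 57
Σ = 479
Signed area = Σ/2 = 239.5 (positive ⇒ counter-clockwise traversal).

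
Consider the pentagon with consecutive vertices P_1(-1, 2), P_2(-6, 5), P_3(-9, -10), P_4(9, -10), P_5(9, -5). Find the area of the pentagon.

Apply the shoelace (surveyor's) formula: 2A = Σ (x_i·y_{i+1} − x_{i+1}·y_i), indices taken mod 5.
Σ = (7) + (105) + (180) + (45) + (13) = 350
Area = |Σ|/2 = 175.

175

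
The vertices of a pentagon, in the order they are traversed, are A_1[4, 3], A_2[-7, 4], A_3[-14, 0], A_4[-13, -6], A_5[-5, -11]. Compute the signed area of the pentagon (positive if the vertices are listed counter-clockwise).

159.5

Apply the shoelace formula: 2A = Σ (x_i·y_{i+1} − x_{i+1}·y_i), indices taken mod 5.
A_1→A_2: (4)(4) − (-7)(3) = 37
A_2→A_3: (-7)(0) − (-14)(4) = 56
A_3→A_4: (-14)(-6) − (-13)(0) = 84
A_4→A_5: (-13)(-11) − (-5)(-6) = 113
A_5→A_1: (-5)(3) − (4)(-11) = 29
Σ = 319
Signed area = Σ/2 = 159.5 (positive ⇒ counter-clockwise traversal).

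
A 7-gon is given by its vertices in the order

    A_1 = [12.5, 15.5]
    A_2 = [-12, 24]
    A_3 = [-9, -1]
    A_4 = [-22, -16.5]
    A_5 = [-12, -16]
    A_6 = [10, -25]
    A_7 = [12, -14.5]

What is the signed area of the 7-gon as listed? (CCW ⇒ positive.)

Apply Gauss's area formula: 2A = Σ (x_i·y_{i+1} − x_{i+1}·y_i), indices taken mod 7.
A_1→A_2: (12.5)(24) − (-12)(15.5) = 486
A_2→A_3: (-12)(-1) − (-9)(24) = 228
A_3→A_4: (-9)(-16.5) − (-22)(-1) = 126.5
A_4→A_5: (-22)(-16) − (-12)(-16.5) = 154
A_5→A_6: (-12)(-25) − (10)(-16) = 460
A_6→A_7: (10)(-14.5) − (12)(-25) = 155
A_7→A_1: (12)(15.5) − (12.5)(-14.5) = 367.25
Σ = 1976.75
Signed area = Σ/2 = 988.375 (positive ⇒ counter-clockwise traversal).

988.375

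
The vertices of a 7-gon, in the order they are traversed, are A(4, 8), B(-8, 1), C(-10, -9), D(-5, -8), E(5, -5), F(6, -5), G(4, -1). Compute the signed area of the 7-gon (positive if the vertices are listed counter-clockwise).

152.5

Apply the surveyor's formula: 2A = Σ (x_i·y_{i+1} − x_{i+1}·y_i), indices taken mod 7.
Cross-terms: 68, 82, 35, 65, 5, 14, 36  ⇒  Σ = 305
Signed area = Σ/2 = 152.5 (positive ⇒ counter-clockwise traversal).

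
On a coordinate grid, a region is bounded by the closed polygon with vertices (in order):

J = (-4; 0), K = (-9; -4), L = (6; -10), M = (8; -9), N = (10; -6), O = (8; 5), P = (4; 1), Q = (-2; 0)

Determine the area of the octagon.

143

Σ = (16) + (114) + (26) + (42) + (98) + (-12) + (2) + (0) = 286
Area = |Σ|/2 = 143.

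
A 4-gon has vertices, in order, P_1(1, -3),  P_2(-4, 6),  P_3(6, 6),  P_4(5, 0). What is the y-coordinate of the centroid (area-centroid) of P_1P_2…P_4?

Apply the shoelace formula. First the cross-terms c_i = x_i·y_{i+1} − x_{i+1}·y_i:
  -6, -60, -30, -15  ⇒  2A = -111, A = -55.5.
Then Σ (y_i + y_{i+1})·c_i = -873, so ȳ = -873 / (6·(-55.5)) = 97/37.

97/37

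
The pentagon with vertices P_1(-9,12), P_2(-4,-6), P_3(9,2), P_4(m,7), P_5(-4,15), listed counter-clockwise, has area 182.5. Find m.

Write out the shoelace sum; only the two edges meeting at P_4 involve m:
2·Area = [(9·7 − m·2) + (m·15 − (-4)·7)] + 235
       = 13·m + 326 = 365
⇒ m = 3.

3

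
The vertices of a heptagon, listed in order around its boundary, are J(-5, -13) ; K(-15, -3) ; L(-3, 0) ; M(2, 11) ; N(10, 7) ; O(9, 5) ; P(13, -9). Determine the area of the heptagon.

J→K: (-5)(-3) − (-15)(-13) = -180
K→L: (-15)(0) − (-3)(-3) = -9
L→M: (-3)(11) − (2)(0) = -33
M→N: (2)(7) − (10)(11) = -96
N→O: (10)(5) − (9)(7) = -13
O→P: (9)(-9) − (13)(5) = -146
P→J: (13)(-13) − (-5)(-9) = -214
Σ = -691
Area = |Σ|/2 = 345.5.

345.5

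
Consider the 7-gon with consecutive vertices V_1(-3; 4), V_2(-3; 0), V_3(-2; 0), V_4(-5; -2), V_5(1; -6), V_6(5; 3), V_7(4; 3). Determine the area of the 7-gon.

54.5

V_1→V_2: (-3)(0) − (-3)(4) = 12
V_2→V_3: (-3)(0) − (-2)(0) = 0
V_3→V_4: (-2)(-2) − (-5)(0) = 4
V_4→V_5: (-5)(-6) − (1)(-2) = 32
V_5→V_6: (1)(3) − (5)(-6) = 33
V_6→V_7: (5)(3) − (4)(3) = 3
V_7→V_1: (4)(4) − (-3)(3) = 25
Σ = 109
Area = |Σ|/2 = 54.5.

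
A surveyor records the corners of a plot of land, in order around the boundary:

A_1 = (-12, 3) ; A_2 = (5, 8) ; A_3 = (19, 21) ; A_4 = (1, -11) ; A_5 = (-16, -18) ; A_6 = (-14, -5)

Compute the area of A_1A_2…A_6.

Apply the shoelace formula: 2A = Σ (x_i·y_{i+1} − x_{i+1}·y_i), indices taken mod 6.
Σ = (-111) + (-47) + (-230) + (-194) + (-172) + (-102) = -856
Area = |Σ|/2 = 428.

428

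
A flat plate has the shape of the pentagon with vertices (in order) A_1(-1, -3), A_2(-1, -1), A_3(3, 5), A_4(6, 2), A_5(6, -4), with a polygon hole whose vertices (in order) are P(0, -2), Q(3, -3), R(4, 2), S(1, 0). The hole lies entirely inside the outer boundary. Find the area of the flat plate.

Outer boundary:
Σ = (-2) + (-2) + (-24) + (-36) + (-22) = -86
Area = |Σ|/2 = 43.
Hole:
P→Q: (0)(-3) − (3)(-2) = 6
Q→R: (3)(2) − (4)(-3) = 18
R→S: (4)(0) − (1)(2) = -2
S→P: (1)(-2) − (0)(0) = -2
Σ = 20
Area = |Σ|/2 = 10.
Net area = 43 − 10 = 33.

33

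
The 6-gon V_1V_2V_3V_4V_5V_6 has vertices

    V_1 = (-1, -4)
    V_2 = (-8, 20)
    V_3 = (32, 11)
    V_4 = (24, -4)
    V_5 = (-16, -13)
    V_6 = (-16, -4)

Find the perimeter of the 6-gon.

148

|V_1V_2| = √((-7)² + (24)²) = √625 = 25
|V_2V_3| = √((40)² + (-9)²) = √1681 = 41
|V_3V_4| = √((-8)² + (-15)²) = √289 = 17
|V_4V_5| = √((-40)² + (-9)²) = √1681 = 41
|V_5V_6| = √((0)² + (9)²) = √81 = 9
|V_6V_1| = √((15)² + (0)²) = √225 = 15
Perimeter = 25 + 41 + 17 + 41 + 9 + 15 = 148.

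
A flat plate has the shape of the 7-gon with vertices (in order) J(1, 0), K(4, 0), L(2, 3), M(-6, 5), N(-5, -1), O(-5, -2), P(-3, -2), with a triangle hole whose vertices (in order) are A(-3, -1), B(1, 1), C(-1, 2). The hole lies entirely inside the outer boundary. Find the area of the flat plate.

Outer boundary:
Apply the shoelace formula: 2A = Σ (x_i·y_{i+1} − x_{i+1}·y_i), indices taken mod 7.
Cross-terms: 0, 12, 28, 31, 5, 4, 2  ⇒  Σ = 82
Area = |Σ|/2 = 41.
Hole:
Apply Gauss's area formula: 2A = Σ (x_i·y_{i+1} − x_{i+1}·y_i), indices taken mod 3.
A→B: (-3)(1) − (1)(-1) = -2
B→C: (1)(2) − (-1)(1) = 3
C→A: (-1)(-1) − (-3)(2) = 7
Σ = 8
Area = |Σ|/2 = 4.
Net area = 41 − 4 = 37.

37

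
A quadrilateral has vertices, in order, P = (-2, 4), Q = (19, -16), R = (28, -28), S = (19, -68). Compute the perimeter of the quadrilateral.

160

|PQ| = √((21)² + (-20)²) = √841 = 29
|QR| = √((9)² + (-12)²) = √225 = 15
|RS| = √((-9)² + (-40)²) = √1681 = 41
|SP| = √((-21)² + (72)²) = √5625 = 75
Perimeter = 29 + 15 + 41 + 75 = 160.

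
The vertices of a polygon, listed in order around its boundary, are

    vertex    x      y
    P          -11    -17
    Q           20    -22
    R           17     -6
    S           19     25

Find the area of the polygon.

663.5

Apply the shoelace formula: 2A = Σ (x_i·y_{i+1} − x_{i+1}·y_i), indices taken mod 4.
Cross-terms: 582, 254, 539, -48  ⇒  Σ = 1327
Area = |Σ|/2 = 663.5.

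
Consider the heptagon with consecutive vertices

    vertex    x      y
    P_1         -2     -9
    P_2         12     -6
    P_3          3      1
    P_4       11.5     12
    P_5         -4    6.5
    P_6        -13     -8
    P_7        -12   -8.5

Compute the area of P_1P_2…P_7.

259.625

Apply Gauss's area formula: 2A = Σ (x_i·y_{i+1} − x_{i+1}·y_i), indices taken mod 7.
P_1→P_2: (-2)(-6) − (12)(-9) = 120
P_2→P_3: (12)(1) − (3)(-6) = 30
P_3→P_4: (3)(12) − (11.5)(1) = 24.5
P_4→P_5: (11.5)(6.5) − (-4)(12) = 122.75
P_5→P_6: (-4)(-8) − (-13)(6.5) = 116.5
P_6→P_7: (-13)(-8.5) − (-12)(-8) = 14.5
P_7→P_1: (-12)(-9) − (-2)(-8.5) = 91
Σ = 519.25
Area = |Σ|/2 = 259.625.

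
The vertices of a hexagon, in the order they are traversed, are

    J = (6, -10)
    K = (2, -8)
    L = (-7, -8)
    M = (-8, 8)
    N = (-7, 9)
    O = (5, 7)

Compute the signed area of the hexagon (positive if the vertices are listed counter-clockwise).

-211

Apply the surveyor's formula: 2A = Σ (x_i·y_{i+1} − x_{i+1}·y_i), indices taken mod 6.
Cross-terms: -28, -72, -120, -16, -94, -92  ⇒  Σ = -422
Signed area = Σ/2 = -211 (negative ⇒ clockwise traversal).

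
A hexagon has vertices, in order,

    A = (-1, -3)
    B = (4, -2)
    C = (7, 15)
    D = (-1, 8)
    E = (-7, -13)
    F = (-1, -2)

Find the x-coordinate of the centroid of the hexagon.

Apply the shoelace formula. First the cross-terms c_i = x_i·y_{i+1} − x_{i+1}·y_i:
  14, 74, 71, 69, 1, 1  ⇒  2A = 230, A = 115.
Then Σ (x_i + x_{i+1})·c_i = 720, so x̄ = 720 / (6·115) = 24/23.

24/23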